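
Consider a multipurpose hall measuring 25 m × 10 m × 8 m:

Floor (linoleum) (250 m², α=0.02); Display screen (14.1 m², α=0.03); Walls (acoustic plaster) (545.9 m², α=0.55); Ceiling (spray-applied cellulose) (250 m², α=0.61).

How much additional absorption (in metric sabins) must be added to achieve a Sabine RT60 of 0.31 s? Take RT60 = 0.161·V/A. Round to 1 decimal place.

580.5 sabins

A₁ = Σ Sᵢαᵢ = 250*0.02 + 14.1*0.03 + 545.9*0.55 + 250*0.61 = 458.168 sabins.
For T = 0.31 s, need A₂ = 0.161·V/T = 0.161·2000/0.31 = 1038.710 sabins.
Shortfall: 1038.710 − 458.168 = 580.5 sabins.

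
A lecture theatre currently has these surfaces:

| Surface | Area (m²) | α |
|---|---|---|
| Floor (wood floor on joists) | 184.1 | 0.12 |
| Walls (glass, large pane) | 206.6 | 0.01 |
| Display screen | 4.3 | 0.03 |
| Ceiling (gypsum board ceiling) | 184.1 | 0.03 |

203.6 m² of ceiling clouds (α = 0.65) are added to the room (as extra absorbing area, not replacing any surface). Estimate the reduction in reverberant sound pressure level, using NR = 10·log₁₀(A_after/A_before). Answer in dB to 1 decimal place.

A_before = Σ Sᵢαᵢ = 184.1×0.12 + 206.6×0.01 + 4.3×0.03 + 184.1×0.03 = 29.810 sabins.
Treatment contributes 203.6·0.65 = 132.340 sabins.
New total A_after = 162.150 sabins.
Reduction = 10 log₁₀(A_after/A_before) = 10 log₁₀(5.4394) = 7.4 dB.

7.4 dB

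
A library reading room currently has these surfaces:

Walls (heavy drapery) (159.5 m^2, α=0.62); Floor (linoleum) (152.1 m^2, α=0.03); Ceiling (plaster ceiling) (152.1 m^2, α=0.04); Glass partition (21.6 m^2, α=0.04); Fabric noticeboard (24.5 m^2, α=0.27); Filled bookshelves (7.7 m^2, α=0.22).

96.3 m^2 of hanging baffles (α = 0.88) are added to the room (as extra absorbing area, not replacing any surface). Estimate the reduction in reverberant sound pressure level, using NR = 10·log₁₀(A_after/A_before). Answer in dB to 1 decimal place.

2.3 dB

Summing Sᵢαᵢ: 98.890 + 4.563 + 6.084 + 0.864 + 6.615 + 1.694 → A_before = 118.710 sabins.
Added absorption = 96.3 × 0.88 = 84.744 sabins.
A_after = 118.710 + 84.744 = 203.454 sabins.
Reduction = 10 log₁₀(A_after/A_before) = 10 log₁₀(1.7139) = 2.3 dB.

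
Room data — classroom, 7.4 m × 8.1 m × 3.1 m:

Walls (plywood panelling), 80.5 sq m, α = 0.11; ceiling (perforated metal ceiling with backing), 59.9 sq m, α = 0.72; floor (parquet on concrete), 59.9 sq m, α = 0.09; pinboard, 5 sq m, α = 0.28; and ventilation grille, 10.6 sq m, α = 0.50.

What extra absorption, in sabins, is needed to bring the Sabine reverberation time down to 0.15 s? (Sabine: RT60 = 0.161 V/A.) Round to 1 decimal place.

135.4 sabins

Summing Sᵢαᵢ: 8.855 + 43.128 + 5.391 + 1.400 + 5.300 → A₁ = 64.074 sabins.
For T = 0.15 s, need A₂ = 0.161·V/T = 0.161·185.814/0.15 = 199.440 sabins.
ΔA = A₂ − A₁ = 199.440 − 64.074 = 135.4 sabins.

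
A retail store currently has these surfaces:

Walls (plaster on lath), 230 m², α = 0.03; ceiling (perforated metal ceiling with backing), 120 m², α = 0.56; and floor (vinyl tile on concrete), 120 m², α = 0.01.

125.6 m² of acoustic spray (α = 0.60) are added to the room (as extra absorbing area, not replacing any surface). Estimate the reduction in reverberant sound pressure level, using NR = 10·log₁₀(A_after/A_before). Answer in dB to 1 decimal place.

3.0 dB

Summing Sᵢαᵢ: 6.900 + 67.200 + 1.200 → A_before = 75.300 sabins.
Added absorption = 125.6 × 0.60 = 75.360 sabins.
A_after = 75.300 + 75.360 = 150.660 sabins.
Reduction = 10 log₁₀(A_after/A_before) = 10 log₁₀(2.0008) = 3.0 dB.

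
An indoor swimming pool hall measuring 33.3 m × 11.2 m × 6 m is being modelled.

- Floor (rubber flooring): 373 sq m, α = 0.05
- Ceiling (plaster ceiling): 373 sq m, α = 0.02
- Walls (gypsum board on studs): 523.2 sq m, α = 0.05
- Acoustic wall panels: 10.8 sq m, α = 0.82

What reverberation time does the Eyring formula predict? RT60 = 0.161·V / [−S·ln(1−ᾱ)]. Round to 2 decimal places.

5.75 s

Total surface area S = 373 + 373 + 523.2 + 10.8 = 1280.0 sq m.
Absorption A = 373×0.05 + 373×0.02 + 523.2×0.05 + 10.8×0.82 = 61.126 sabins.
ᾱ = 61.126 / 1280.0 = 0.0478.
−S·ln(1−ᾱ) = −1280.0 × ln(1 − 0.0478) = 62.695.
V = 33.3 × 11.2 × 6 = 2237.76 m³.
T = 0.161·V/[−S·ln(1−ᾱ)] = 0.161·2237.76/62.695 = 5.75 s.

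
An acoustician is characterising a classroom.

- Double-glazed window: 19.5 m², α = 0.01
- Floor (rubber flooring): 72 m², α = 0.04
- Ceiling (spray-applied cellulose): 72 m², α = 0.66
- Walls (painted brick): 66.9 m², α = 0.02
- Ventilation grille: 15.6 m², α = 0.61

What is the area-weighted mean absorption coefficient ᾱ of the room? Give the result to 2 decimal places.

S = Σ Sᵢ = 19.5 + 72 + 72 + 66.9 + 15.6 = 246.0 m².
A = 19.5·0.01 + 72·0.04 + 72·0.66 + 66.9·0.02 + 15.6·0.61 = 61.449 sabins.
ᾱ = A/S = 0.25.

0.25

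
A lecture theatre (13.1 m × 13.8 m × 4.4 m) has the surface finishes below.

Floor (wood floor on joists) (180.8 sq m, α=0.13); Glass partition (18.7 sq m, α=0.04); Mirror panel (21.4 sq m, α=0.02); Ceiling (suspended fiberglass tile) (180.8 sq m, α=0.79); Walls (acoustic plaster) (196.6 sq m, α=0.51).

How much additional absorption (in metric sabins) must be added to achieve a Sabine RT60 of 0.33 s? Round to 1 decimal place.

120.3 sabins

A₁ = Σ Sᵢαᵢ = 180.8·0.13 + 18.7·0.04 + 21.4·0.02 + 180.8·0.79 + 196.6·0.51 = 267.778 sabins.
Target A₂ = 0.161·795.432/0.33 = 388.074 sabins (V = 795.432 m³).
ΔA = A₂ − A₁ = 388.074 − 267.778 = 120.3 sabins.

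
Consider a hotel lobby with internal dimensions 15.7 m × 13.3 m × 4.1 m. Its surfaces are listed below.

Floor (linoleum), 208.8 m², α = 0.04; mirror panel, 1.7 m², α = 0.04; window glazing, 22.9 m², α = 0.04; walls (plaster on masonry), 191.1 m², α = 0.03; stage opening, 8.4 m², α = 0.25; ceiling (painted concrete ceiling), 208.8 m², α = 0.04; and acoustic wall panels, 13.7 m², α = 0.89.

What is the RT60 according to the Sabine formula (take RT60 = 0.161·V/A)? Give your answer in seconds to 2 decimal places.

3.65 sec

A = Σ Sᵢαᵢ = 208.8×0.04 + 1.7×0.04 + 22.9×0.04 + 191.1×0.03 + 8.4×0.25 + 208.8×0.04 + 13.7×0.89 = 37.714 sabins.
Volume V = 15.7 × 13.3 × 4.1 = 856.121 m³.
T = 0.161 V/A = 0.161·856.121/37.714 = 3.65 s.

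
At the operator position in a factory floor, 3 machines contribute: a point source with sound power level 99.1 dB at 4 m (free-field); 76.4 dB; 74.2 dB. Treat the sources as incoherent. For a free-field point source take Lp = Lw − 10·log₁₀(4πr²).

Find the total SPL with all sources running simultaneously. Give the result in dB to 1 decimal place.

80.4 dB

Source at 4 m: Lp = 99.1 − 10·log₁₀(4π·4²) = 99.1 − 10·log₁₀(201.062) = 76.1 dB.
Converting to relative power and adding: 10^(76.1/10) + 10^(76.4/10) + 10^(74.2/10) = 1.107e+08.
L_total = 10·log₁₀(1.107e+08) = 80.4 dB.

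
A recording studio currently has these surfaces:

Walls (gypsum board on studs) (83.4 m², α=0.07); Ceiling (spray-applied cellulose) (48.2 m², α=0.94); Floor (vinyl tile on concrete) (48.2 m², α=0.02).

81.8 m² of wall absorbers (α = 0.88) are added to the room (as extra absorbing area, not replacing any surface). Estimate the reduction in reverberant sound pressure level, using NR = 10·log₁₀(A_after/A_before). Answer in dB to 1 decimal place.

3.8 dB

Summing Sᵢαᵢ: 5.838 + 45.308 + 0.964 → A_before = 52.110 sabins.
Treatment contributes 81.8·0.88 = 71.984 sabins.
New total A_after = 124.094 sabins.
Reduction = 10 log₁₀(A_after/A_before) = 10 log₁₀(2.3814) = 3.8 dB.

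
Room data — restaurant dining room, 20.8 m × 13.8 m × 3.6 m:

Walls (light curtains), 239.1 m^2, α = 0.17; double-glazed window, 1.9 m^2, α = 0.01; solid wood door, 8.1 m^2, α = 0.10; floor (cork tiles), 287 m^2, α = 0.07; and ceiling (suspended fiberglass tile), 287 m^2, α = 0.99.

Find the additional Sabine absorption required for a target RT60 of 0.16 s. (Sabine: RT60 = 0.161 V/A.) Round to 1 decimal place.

Total absorption A₁ = 239.1·0.17 + 1.9·0.01 + 8.1·0.10 + 287·0.07 + 287·0.99
  = 40.647 + 0.019 + 0.810 + 20.090 + 284.130 = 345.696 m^2 sabins.
For T = 0.16 s, need A₂ = 0.161·V/T = 0.161·1033.344/0.16 = 1039.802 sabins.
ΔA = A₂ − A₁ = 1039.802 − 345.696 = 694.1 sabins.

694.1 sabins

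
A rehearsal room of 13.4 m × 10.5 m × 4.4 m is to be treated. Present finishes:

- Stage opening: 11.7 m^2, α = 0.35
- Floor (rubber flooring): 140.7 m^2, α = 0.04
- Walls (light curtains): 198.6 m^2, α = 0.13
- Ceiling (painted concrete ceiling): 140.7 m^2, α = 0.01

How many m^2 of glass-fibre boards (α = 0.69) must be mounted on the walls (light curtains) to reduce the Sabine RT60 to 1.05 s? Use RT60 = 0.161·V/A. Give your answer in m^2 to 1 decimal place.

Total absorption A₁ = 11.7×0.35 + 140.7×0.04 + 198.6×0.13 + 140.7×0.01
  = 4.095 + 5.628 + 25.818 + 1.407 = 36.948 m^2 sabins.
Required A₂ = 0.161·619.08/1.05 = 94.926 sabins.
ΔA needed = 94.926 − 36.948 = 57.978 sabins.
Net gain per m^2: Δα = 0.69 − 0.13 = 0.56.
Area = ΔA/Δα = 57.978/0.56 = 103.5 m^2.

103.5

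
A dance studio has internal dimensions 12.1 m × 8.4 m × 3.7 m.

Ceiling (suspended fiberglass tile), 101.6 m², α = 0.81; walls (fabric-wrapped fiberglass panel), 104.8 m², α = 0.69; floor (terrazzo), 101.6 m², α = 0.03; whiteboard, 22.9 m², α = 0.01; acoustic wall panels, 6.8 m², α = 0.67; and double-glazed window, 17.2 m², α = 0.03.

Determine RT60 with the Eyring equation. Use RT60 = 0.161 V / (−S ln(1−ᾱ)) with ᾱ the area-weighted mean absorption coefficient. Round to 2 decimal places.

Total surface area S = 101.6 + 104.8 + 101.6 + 22.9 + 6.8 + 17.2 = 354.9 m².
Σ(Sᵢαᵢ) = 101.6·0.81 + 104.8·0.69 + 101.6·0.03 + 22.9·0.01 + 6.8·0.67 + 17.2·0.03 = 162.957.
Mean coefficient ᾱ = A/S = 0.4592.
−S·ln(1−ᾱ) = −354.9 × ln(1 − 0.4592) = 218.159.
V = 12.1 × 8.4 × 3.7 = 376.068 m³.
T = 0.161·V/[−S·ln(1−ᾱ)] = 0.161·376.068/218.159 = 0.28 s.

0.28 s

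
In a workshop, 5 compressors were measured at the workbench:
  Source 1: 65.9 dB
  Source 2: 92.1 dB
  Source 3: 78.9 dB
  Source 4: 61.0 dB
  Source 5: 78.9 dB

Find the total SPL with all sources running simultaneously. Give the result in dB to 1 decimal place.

Converting to relative power and adding: 10^(65.9/10) + 10^(92.1/10) + 10^(78.9/10) + 10^(61.0/10) + 10^(78.9/10) = 1.782e+09.
Back to dB: 10·log₁₀ Σ = 92.5 dB.

92.5 dB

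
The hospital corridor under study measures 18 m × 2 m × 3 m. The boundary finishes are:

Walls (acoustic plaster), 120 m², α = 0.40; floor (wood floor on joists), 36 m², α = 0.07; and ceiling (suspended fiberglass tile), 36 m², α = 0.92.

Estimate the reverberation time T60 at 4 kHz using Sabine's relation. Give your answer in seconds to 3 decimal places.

0.208 s

Equivalent absorption area: A = 120·0.40 + 36·0.07 + 36·0.92 = 83.640 m².
V = 18·2·3 = 108 m³.
RT60 = 0.161 · V / A = 0.161 × 108 / 83.640 = 0.208 s.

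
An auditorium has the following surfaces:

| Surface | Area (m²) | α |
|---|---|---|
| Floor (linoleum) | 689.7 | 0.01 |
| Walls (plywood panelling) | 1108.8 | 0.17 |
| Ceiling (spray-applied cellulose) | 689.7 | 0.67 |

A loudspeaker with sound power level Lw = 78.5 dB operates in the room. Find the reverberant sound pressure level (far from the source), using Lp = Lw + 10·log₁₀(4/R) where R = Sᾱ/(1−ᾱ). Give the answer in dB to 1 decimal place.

55.0 dB

A = 657.492 sabins; S = 2488.2 m².
ᾱ = 0.2642, so room constant R = A/(1−ᾱ) = 893.574 m².
Lp = Lw + 10 log₁₀(4/R) = 78.5 -23.49 = 55.0 dB.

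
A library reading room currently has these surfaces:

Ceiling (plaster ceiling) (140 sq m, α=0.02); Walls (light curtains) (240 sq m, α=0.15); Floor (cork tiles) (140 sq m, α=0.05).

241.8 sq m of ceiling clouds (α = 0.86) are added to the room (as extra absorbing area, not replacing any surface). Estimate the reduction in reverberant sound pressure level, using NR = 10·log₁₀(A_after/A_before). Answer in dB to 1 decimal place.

7.4 dB

Summing Sᵢαᵢ: 2.800 + 36.000 + 7.000 → A_before = 45.800 sabins.
Treatment contributes 241.8·0.86 = 207.948 sabins.
New total A_after = 253.748 sabins.
Reduction = 10 log₁₀(A_after/A_before) = 10 log₁₀(5.5403) = 7.4 dB.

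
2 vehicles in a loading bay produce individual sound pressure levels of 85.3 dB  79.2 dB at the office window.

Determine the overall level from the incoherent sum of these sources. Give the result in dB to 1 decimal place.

86.3 dB

Converting to relative power and adding: 10^(85.3/10) + 10^(79.2/10) = 4.22e+08.
Back to dB: 10·log₁₀ Σ = 86.3 dB.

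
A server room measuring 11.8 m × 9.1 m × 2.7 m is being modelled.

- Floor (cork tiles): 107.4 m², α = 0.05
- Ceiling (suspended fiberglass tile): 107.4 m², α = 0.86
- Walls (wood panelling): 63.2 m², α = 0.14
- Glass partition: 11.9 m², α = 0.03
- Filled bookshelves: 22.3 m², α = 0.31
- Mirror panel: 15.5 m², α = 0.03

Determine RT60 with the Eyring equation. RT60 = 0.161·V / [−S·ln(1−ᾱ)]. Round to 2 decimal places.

S = Σ Sᵢ = 327.7 m².
Absorption A = 107.4·0.05 + 107.4·0.86 + 63.2·0.14 + 11.9·0.03 + 22.3·0.31 + 15.5·0.03 = 114.317 sabins.
ᾱ = 114.317 / 327.7 = 0.3488.
−S·ln(1−ᾱ) = −327.7 × ln(1 − 0.3488) = 140.563.
V = 11.8 × 9.1 × 2.7 = 289.926 m³.
T = 0.161·V/[−S·ln(1−ᾱ)] = 0.161·289.926/140.563 = 0.33 s.

0.33 s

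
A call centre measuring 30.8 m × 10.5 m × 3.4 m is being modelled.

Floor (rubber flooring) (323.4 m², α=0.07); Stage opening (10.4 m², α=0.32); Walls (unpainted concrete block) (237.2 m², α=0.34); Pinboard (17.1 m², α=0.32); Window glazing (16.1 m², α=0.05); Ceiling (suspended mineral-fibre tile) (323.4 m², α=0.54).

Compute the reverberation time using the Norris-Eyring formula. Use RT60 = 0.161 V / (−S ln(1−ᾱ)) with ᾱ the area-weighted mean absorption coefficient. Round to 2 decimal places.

0.51 sec

Total surface area S = 323.4 + 10.4 + 237.2 + 17.1 + 16.1 + 323.4 = 927.6 m².
Absorption A = 323.4·0.07 + 10.4·0.32 + 237.2·0.34 + 17.1·0.32 + 16.1·0.05 + 323.4·0.54 = 287.527 sabins.
Mean coefficient ᾱ = A/S = 0.3100.
Eyring denominator: −S ln(1−ᾱ) = 344.199.
V = 30.8 × 10.5 × 3.4 = 1099.56 m³.
T = 0.161·V/[−S·ln(1−ᾱ)] = 0.161·1099.56/344.199 = 0.51 s.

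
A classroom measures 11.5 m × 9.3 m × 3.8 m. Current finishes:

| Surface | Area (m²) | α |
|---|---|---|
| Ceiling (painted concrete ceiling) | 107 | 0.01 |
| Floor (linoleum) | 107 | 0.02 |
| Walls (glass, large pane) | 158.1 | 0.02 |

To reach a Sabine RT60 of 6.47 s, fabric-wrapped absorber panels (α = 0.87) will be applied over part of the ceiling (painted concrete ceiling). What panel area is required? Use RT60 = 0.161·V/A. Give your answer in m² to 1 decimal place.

Summing Sᵢαᵢ: 1.070 + 2.140 + 3.162 → A₁ = 6.372 sabins.
Required A₂ = 0.161·406.41/6.47 = 10.113 sabins.
ΔA needed = 10.113 − 6.372 = 3.741 sabins.
Each m² of panel replacing the ceiling (painted concrete ceiling) adds (0.87 − 0.01) = 0.86 sabins.
Area = ΔA/Δα = 3.741/0.86 = 4.4 m².

4.4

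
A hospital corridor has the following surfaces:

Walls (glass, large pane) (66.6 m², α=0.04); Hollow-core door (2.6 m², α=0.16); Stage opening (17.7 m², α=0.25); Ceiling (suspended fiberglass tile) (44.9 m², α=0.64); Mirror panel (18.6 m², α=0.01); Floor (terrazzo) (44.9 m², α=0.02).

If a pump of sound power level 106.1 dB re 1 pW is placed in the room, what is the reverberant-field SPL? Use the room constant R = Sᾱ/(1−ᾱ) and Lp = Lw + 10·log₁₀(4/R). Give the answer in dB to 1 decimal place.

A = 37.325 sabins; S = 195.3 m².
ᾱ = 0.1911, so room constant R = A/(1−ᾱ) = 46.143 m².
Lp = 106.1 + 10·log₁₀(4/46.143) = 106.1 + (-10.62) = 95.5 dB.

95.5 dB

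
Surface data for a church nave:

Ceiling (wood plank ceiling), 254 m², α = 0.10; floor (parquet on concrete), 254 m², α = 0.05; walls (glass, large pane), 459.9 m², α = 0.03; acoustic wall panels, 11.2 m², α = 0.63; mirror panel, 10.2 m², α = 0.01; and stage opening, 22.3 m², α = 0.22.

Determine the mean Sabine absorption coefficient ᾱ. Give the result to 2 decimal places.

Total surface area S = 1011.6 m².
Σ(Sᵢαᵢ) = 254×0.10 + 254×0.05 + 459.9×0.03 + 11.2×0.63 + 10.2×0.01 + 22.3×0.22 = 63.961.
ᾱ = 63.961 / 1011.6 = 0.06.

0.06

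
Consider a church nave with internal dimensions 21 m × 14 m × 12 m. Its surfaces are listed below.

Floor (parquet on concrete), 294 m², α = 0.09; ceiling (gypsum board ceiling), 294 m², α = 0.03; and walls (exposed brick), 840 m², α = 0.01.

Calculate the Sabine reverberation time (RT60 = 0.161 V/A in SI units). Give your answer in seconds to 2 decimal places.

A = Σ Sᵢαᵢ = 294×0.09 + 294×0.03 + 840×0.01 = 43.680 sabins.
V = 21·14·12 = 3528 m³.
Sabine: RT60 = 0.161 × 3528 / 43.680 = 13.00 s.

13.00 seconds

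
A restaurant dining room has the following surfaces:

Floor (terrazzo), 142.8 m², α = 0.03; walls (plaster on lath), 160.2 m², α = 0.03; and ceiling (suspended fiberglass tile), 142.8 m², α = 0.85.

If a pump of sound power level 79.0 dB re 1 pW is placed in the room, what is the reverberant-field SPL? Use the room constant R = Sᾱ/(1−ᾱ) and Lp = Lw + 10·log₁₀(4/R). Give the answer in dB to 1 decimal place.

Σ(Sᵢαᵢ) = 142.8·0.03 + 160.2·0.03 + 142.8·0.85 = 130.470; total area S = 445.8 m².
ᾱ = 0.2927, so room constant R = A/(1−ᾱ) = 184.462 m².
Lp = Lw + 10 log₁₀(4/R) = 79.0 -16.64 = 62.4 dB.

62.4 dB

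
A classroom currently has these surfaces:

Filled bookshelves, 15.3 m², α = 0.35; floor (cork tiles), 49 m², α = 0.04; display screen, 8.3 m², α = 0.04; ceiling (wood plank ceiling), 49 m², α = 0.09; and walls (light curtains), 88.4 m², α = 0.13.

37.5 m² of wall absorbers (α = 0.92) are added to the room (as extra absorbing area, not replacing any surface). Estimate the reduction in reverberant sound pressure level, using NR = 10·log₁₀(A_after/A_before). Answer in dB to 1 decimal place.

Total absorption A_before = 15.3·0.35 + 49·0.04 + 8.3·0.04 + 49·0.09 + 88.4·0.13
  = 5.355 + 1.960 + 0.332 + 4.410 + 11.492 = 23.549 m² sabins.
Treatment contributes 37.5·0.92 = 34.500 sabins.
A_after = 23.549 + 34.500 = 58.049 sabins.
NR = 10·log₁₀(58.049/23.549) = 3.9 dB.

3.9 dB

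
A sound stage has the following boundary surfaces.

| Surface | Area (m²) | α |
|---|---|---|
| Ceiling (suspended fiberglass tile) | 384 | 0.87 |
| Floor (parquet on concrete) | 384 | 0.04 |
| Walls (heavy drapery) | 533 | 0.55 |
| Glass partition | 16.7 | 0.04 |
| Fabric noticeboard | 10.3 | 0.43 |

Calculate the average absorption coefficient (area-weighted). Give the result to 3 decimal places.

0.488

Total surface area S = 1328.0 m².
Σ(Sᵢαᵢ) = 384*0.87 + 384*0.04 + 533*0.55 + 16.7*0.04 + 10.3*0.43 = 647.687.
ᾱ = 647.687 / 1328.0 = 0.488.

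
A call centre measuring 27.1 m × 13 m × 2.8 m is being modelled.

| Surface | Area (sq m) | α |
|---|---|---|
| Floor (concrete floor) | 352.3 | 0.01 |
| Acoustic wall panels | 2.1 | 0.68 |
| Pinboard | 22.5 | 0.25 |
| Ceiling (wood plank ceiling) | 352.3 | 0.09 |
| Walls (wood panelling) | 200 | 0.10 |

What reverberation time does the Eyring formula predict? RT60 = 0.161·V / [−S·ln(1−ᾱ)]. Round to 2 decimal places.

Total surface area S = 352.3 + 2.1 + 22.5 + 352.3 + 200 = 929.2 sq m.
Absorption A = 352.3×0.01 + 2.1×0.68 + 22.5×0.25 + 352.3×0.09 + 200×0.10 = 62.283 sabins.
Mean coefficient ᾱ = A/S = 0.0670.
−S·ln(1−ᾱ) = −929.2 × ln(1 − 0.0670) = 64.440.
V = 27.1 × 13 × 2.8 = 986.44 m³.
T = 0.161·V/[−S·ln(1−ᾱ)] = 0.161·986.44/64.440 = 2.46 s.

2.46 seconds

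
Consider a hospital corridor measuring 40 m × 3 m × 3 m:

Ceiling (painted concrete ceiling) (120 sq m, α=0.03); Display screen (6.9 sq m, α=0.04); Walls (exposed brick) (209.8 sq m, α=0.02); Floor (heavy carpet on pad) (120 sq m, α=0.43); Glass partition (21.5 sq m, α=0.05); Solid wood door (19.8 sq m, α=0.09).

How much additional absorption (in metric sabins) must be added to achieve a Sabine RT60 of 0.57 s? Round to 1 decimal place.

39.2 sabins

Summing Sᵢαᵢ: 3.600 + 0.276 + 4.196 + 51.600 + 1.075 + 1.782 → A₁ = 62.529 sabins.
V = 360 m³. Required absorption A₂ = 0.161 × 360 / 0.57 = 101.684 sabins.
Shortfall: 101.684 − 62.529 = 39.2 sabins.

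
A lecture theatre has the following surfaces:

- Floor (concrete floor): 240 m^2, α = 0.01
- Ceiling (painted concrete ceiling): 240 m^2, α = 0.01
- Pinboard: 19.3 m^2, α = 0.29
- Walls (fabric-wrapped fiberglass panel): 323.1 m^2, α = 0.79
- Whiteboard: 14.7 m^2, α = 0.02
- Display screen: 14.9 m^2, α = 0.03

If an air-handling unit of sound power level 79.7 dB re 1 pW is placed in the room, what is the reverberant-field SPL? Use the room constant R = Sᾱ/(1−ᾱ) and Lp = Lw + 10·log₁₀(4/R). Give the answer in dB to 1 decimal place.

Σ(Sᵢαᵢ) = 240×0.01 + 240×0.01 + 19.3×0.29 + 323.1×0.79 + 14.7×0.02 + 14.9×0.03 = 266.387; total area S = 852.0 m^2.
ᾱ = 266.387/852.0 = 0.3127; R = Sᾱ/(1−ᾱ) = 266.387/(1−0.3127) = 387.585 m^2.
Lp = 79.7 + 10·log₁₀(4/387.585) = 79.7 + (-19.86) = 59.8 dB.

59.8 dB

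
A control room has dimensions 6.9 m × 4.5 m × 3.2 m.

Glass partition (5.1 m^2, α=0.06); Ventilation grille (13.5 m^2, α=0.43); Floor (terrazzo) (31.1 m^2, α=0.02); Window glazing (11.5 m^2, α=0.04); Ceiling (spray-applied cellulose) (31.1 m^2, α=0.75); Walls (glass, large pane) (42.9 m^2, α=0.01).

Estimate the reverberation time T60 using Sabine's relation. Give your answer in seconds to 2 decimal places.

Total absorption A = 5.1*0.06 + 13.5*0.43 + 31.1*0.02 + 11.5*0.04 + 31.1*0.75 + 42.9*0.01
  = 0.306 + 5.805 + 0.622 + 0.460 + 23.325 + 0.429 = 30.947 m^2 sabins.
V = 6.9·4.5·3.2 = 99.36 m³.
T = 0.161 V/A = 0.161·99.36/30.947 = 0.52 s.

0.52 sec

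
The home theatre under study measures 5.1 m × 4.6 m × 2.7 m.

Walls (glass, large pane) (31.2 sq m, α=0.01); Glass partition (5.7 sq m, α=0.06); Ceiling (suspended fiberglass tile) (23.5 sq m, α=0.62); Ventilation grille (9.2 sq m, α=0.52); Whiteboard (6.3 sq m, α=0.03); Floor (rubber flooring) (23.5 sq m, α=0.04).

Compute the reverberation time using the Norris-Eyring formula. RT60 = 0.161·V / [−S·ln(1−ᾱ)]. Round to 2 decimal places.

Total surface area S = 31.2 + 5.7 + 23.5 + 9.2 + 6.3 + 23.5 = 99.4 sq m.
Σ(Sᵢαᵢ) = 31.2·0.01 + 5.7·0.06 + 23.5·0.62 + 9.2·0.52 + 6.3·0.03 + 23.5·0.04 = 21.137.
Mean coefficient ᾱ = A/S = 0.2126.
−S·ln(1−ᾱ) = −99.4 × ln(1 − 0.2126) = 23.758.
V = 5.1 × 4.6 × 2.7 = 63.342 m³.
RT60 = 0.161 × 63.342 / 23.758 = 0.43 s.

0.43 s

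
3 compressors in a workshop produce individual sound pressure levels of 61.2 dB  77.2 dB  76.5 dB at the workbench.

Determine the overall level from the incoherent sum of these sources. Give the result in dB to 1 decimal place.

Sum in the linear (power) domain: Σ 10^(Lᵢ/10) = 10^(61.2/10) + 10^(77.2/10) + 10^(76.5/10) = 9.847e+07.
Combined level = 10 log₁₀(9.847e+07) = 79.9 dB.

79.9 dB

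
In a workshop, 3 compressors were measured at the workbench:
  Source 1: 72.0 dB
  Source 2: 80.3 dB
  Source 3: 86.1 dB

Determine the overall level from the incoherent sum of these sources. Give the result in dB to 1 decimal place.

87.2 dB

Σ 10^(Lᵢ/10) = 5.304e+08.
L_total = 10·log₁₀(5.304e+08) = 87.2 dB.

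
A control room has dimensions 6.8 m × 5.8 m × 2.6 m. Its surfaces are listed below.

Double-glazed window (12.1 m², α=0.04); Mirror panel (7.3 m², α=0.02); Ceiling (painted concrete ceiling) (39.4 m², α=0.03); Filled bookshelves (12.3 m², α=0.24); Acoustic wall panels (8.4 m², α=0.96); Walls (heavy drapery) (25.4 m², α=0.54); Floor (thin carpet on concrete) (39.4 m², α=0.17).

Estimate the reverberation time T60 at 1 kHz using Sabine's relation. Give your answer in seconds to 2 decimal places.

0.50 s

A = Σ Sᵢαᵢ = 12.1×0.04 + 7.3×0.02 + 39.4×0.03 + 12.3×0.24 + 8.4×0.96 + 25.4×0.54 + 39.4×0.17 = 33.242 sabins.
V = 6.8·5.8·2.6 = 102.544 m³.
T = 0.161 V/A = 0.161·102.544/33.242 = 0.50 s.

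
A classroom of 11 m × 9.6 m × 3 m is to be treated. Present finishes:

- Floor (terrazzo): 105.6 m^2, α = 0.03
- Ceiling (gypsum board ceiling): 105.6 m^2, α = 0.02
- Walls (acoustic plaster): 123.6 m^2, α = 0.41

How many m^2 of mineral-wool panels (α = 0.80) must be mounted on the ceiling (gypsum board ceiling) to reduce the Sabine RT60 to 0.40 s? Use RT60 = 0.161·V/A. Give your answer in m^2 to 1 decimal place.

91.7

A₁ = Σ Sᵢαᵢ = 105.6*0.03 + 105.6*0.02 + 123.6*0.41 = 55.956 sabins.
Required A₂ = 0.161·316.8/0.40 = 127.512 sabins.
Absorption to add: 127.512 − 55.956 = 71.556 sabins.
Net gain per m^2: Δα = 0.80 − 0.02 = 0.78.
Panel area = 71.556 / 0.78 = 91.7 m^2.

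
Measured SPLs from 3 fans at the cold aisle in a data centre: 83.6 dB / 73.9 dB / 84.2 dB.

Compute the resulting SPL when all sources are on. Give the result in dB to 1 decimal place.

Sum in the linear (power) domain: Σ 10^(Lᵢ/10) = 10^(83.6/10) + 10^(73.9/10) + 10^(84.2/10) = 5.167e+08.
Combined level = 10 log₁₀(5.167e+08) = 87.1 dB.

87.1 dB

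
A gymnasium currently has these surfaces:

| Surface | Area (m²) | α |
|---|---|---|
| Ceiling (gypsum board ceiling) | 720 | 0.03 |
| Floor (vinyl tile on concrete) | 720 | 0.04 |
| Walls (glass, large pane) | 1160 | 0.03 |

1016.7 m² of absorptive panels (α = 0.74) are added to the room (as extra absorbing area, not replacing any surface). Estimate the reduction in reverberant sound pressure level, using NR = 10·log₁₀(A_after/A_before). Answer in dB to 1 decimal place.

9.9 dB

Total absorption A_before = 720×0.03 + 720×0.04 + 1160×0.03
  = 21.600 + 28.800 + 34.800 = 85.200 m² sabins.
Added absorption = 1016.7 × 0.74 = 752.358 sabins.
A_after = 85.200 + 752.358 = 837.558 sabins.
Reduction = 10 log₁₀(A_after/A_before) = 10 log₁₀(9.8305) = 9.9 dB.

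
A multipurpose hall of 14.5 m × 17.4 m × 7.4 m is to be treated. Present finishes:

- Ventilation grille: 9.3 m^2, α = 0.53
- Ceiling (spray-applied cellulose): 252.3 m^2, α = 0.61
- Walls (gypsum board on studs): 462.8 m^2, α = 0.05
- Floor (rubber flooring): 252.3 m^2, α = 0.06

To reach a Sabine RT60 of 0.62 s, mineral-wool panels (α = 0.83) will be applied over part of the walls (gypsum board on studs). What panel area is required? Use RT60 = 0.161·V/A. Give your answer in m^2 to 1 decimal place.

368.9

Summing Sᵢαᵢ: 4.929 + 153.903 + 23.140 + 15.138 → A₁ = 197.110 sabins.
Required A₂ = 0.161·1867.02/0.62 = 484.823 sabins.
ΔA needed = 484.823 − 197.110 = 287.713 sabins.
Net gain per m^2: Δα = 0.83 − 0.05 = 0.78.
Panel area = 287.713 / 0.78 = 368.9 m^2.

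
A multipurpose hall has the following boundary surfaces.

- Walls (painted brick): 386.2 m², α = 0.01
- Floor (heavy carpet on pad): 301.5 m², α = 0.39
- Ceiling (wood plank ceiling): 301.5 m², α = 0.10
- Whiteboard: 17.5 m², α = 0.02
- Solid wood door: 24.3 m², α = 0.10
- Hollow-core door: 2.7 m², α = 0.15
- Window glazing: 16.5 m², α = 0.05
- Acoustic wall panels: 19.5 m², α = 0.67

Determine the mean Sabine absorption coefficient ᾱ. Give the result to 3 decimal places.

Total surface area S = 1069.7 m².
Σ(Sᵢαᵢ) = 386.2×0.01 + 301.5×0.39 + 301.5×0.10 + 17.5×0.02 + 24.3×0.10 + 2.7×0.15 + 16.5×0.05 + 19.5×0.67 = 168.672.
ᾱ = A/S = 0.158.

0.158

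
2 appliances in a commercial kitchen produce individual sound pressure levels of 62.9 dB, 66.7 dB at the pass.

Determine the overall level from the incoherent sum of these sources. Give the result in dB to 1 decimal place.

68.2 dB

Sum in the linear (power) domain: Σ 10^(Lᵢ/10) = 10^(62.9/10) + 10^(66.7/10) = 6.627e+06.
Back to dB: 10·log₁₀ Σ = 68.2 dB.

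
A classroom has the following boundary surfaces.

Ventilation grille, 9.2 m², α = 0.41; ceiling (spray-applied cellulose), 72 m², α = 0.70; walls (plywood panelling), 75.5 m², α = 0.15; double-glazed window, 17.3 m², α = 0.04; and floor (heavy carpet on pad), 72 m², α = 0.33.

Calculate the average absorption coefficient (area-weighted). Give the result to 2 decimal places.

Total surface area S = 246.0 m².
Weighted sum Σ Sα = 89.949.
ᾱ = A/S = 0.37.

0.37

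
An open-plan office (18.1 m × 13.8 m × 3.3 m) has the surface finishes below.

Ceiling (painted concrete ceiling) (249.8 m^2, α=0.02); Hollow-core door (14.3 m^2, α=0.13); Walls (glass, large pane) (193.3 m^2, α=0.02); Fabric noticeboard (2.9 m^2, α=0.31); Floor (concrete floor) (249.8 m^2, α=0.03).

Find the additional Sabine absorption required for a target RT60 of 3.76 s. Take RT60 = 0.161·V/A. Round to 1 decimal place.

16.2 sabins

Total absorption A₁ = 249.8×0.02 + 14.3×0.13 + 193.3×0.02 + 2.9×0.31 + 249.8×0.03
  = 4.996 + 1.859 + 3.866 + 0.899 + 7.494 = 19.114 m^2 sabins.
V = 824.274 m³. Required absorption A₂ = 0.161 × 824.274 / 3.76 = 35.295 sabins.
Additional absorption ΔA = 35.295 − 19.114 = 16.2 sabins.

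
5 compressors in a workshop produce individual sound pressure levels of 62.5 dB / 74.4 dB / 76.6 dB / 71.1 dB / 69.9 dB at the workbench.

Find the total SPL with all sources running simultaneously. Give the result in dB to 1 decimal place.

79.9 dB

Sum in the linear (power) domain: Σ 10^(Lᵢ/10) = 10^(62.5/10) + 10^(74.4/10) + 10^(76.6/10) + 10^(71.1/10) + 10^(69.9/10) = 9.768e+07.
Combined level = 10 log₁₀(9.768e+07) = 79.9 dB.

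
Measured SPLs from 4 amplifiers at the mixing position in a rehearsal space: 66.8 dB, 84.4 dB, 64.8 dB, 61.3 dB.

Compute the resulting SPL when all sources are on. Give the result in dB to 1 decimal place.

Σ 10^(Lᵢ/10) = 2.846e+08.
Back to dB: 10·log₁₀ Σ = 84.5 dB.

84.5 dB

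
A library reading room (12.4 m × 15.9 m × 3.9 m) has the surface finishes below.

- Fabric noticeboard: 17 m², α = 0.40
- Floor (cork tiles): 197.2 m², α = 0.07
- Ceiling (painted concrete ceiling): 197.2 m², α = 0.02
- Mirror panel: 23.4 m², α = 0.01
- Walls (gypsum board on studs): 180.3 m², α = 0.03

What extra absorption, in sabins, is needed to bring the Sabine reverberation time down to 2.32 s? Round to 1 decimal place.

23.2 sabins

A₁ = Σ Sᵢαᵢ = 17×0.40 + 197.2×0.07 + 197.2×0.02 + 23.4×0.01 + 180.3×0.03 = 30.191 sabins.
For T = 2.32 s, need A₂ = 0.161·V/T = 0.161·768.924/2.32 = 53.361 sabins.
ΔA = A₂ − A₁ = 53.361 − 30.191 = 23.2 sabins.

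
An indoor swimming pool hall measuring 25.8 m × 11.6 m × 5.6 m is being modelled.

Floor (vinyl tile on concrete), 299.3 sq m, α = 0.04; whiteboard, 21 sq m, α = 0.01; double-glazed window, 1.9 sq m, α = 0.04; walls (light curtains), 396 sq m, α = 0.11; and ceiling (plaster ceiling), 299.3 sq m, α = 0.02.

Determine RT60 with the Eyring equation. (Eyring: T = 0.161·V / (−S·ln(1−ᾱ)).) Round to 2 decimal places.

4.23 s

Total surface area S = 299.3 + 21 + 1.9 + 396 + 299.3 = 1017.5 sq m.
Absorption A = 299.3·0.04 + 21·0.01 + 1.9·0.04 + 396·0.11 + 299.3·0.02 = 61.804 sabins.
ᾱ = 61.804 / 1017.5 = 0.0607.
Eyring denominator: −S ln(1−ᾱ) = 63.716.
V = 25.8 × 11.6 × 5.6 = 1675.968 m³.
T = 0.161·V/[−S·ln(1−ᾱ)] = 0.161·1675.968/63.716 = 4.23 s.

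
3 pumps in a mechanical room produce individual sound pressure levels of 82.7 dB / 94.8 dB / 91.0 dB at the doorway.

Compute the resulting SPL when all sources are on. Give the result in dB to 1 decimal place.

96.5 dB

Converting to relative power and adding: 10^(82.7/10) + 10^(94.8/10) + 10^(91.0/10) = 4.465e+09.
Combined level = 10 log₁₀(4.465e+09) = 96.5 dB.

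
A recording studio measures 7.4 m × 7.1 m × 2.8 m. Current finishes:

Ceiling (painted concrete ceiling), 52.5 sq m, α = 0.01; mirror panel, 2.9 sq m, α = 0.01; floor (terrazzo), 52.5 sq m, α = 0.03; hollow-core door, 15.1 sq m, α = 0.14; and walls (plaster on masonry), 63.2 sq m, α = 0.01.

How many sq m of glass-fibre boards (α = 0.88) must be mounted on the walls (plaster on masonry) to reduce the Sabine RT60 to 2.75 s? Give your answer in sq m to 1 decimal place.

Summing Sᵢαᵢ: 0.525 + 0.029 + 1.575 + 2.114 + 0.632 → A₁ = 4.875 sabins.
V = 147.112 m³. Target absorption A₂ = 0.161 × 147.112 / 2.75 = 8.613 sabins.
Absorption to add: 8.613 − 4.875 = 3.738 sabins.
Net gain per sq m: Δα = 0.88 − 0.01 = 0.87.
Area = ΔA/Δα = 3.738/0.87 = 4.3 sq m.

4.3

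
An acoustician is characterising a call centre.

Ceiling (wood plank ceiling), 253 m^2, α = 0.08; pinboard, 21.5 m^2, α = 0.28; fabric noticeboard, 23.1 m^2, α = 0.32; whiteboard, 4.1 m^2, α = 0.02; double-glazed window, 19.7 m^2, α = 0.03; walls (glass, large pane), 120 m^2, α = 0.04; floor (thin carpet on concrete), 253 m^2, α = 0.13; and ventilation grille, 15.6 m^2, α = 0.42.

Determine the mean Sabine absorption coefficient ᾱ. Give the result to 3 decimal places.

Total surface area S = 710.0 m^2.
Σ(Sᵢαᵢ) = 253*0.08 + 21.5*0.28 + 23.1*0.32 + 4.1*0.02 + 19.7*0.03 + 120*0.04 + 253*0.13 + 15.6*0.42 = 78.567.
ᾱ = 78.567 / 710.0 = 0.111.

0.111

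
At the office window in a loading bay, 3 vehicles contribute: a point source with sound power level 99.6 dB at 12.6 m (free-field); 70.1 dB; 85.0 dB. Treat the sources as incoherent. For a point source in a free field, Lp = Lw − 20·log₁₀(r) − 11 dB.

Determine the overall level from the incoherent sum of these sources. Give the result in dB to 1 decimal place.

Source at 12.6 m: Lp = 99.6 − 20·log₁₀(12.6) − 11 = 66.6 dB.
Sum in the linear (power) domain: Σ 10^(Lᵢ/10) = 10^(66.6/10) + 10^(70.1/10) + 10^(85.0/10) = 3.31e+08.
L_total = 10·log₁₀(3.31e+08) = 85.2 dB.

85.2 dB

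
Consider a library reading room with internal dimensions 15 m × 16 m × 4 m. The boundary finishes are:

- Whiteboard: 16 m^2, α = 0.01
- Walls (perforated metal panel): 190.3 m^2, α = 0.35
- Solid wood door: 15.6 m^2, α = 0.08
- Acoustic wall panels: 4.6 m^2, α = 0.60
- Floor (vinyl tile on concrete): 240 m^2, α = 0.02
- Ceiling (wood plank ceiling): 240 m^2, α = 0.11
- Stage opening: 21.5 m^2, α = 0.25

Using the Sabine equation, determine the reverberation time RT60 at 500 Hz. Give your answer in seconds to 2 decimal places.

Equivalent absorption area: A = 16·0.01 + 190.3·0.35 + 15.6·0.08 + 4.6·0.60 + 240·0.02 + 240·0.11 + 21.5·0.25 = 107.348 m^2.
Volume V = 15 × 16 × 4 = 960 m³.
Sabine: RT60 = 0.161 × 960 / 107.348 = 1.44 s.

1.44 s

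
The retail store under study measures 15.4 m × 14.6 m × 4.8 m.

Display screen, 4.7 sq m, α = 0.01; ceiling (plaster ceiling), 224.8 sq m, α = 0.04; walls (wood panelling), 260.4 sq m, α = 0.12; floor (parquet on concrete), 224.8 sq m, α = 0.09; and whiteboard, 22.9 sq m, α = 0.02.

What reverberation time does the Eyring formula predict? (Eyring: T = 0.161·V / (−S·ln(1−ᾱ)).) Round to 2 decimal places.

S = Σ Sᵢ = 737.6 sq m.
Σ(Sᵢαᵢ) = 4.7×0.01 + 224.8×0.04 + 260.4×0.12 + 224.8×0.09 + 22.9×0.02 = 60.977.
Mean coefficient ᾱ = A/S = 0.0827.
Eyring denominator: −S ln(1−ᾱ) = 63.670.
V = 15.4 × 14.6 × 4.8 = 1079.232 m³.
RT60 = 0.161 × 1079.232 / 63.670 = 2.73 s.

2.73 s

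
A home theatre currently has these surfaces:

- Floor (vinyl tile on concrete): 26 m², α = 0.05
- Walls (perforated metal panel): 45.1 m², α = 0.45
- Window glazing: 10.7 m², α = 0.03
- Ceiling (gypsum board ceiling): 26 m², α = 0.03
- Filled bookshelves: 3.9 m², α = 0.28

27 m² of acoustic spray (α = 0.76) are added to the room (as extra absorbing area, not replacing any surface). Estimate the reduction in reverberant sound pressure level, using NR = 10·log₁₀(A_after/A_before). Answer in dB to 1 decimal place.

2.7 dB

A_before = Σ Sᵢαᵢ = 26×0.05 + 45.1×0.45 + 10.7×0.03 + 26×0.03 + 3.9×0.28 = 23.788 sabins.
Treatment contributes 27·0.76 = 20.520 sabins.
New total A_after = 44.308 sabins.
Reduction = 10 log₁₀(A_after/A_before) = 10 log₁₀(1.8626) = 2.7 dB.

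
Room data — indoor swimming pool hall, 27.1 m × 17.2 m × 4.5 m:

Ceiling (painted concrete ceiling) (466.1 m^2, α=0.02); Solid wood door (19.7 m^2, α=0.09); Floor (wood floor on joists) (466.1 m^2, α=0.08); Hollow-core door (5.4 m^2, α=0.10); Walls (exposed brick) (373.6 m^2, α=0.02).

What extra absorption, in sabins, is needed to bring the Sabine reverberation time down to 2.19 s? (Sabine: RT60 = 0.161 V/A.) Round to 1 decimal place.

Equivalent absorption area: A₁ = 466.1×0.02 + 19.7×0.09 + 466.1×0.08 + 5.4×0.10 + 373.6×0.02 = 56.395 m^2.
For T = 2.19 s, need A₂ = 0.161·V/T = 0.161·2097.54/2.19 = 154.203 sabins.
ΔA = A₂ − A₁ = 154.203 − 56.395 = 97.8 sabins.

97.8 sabins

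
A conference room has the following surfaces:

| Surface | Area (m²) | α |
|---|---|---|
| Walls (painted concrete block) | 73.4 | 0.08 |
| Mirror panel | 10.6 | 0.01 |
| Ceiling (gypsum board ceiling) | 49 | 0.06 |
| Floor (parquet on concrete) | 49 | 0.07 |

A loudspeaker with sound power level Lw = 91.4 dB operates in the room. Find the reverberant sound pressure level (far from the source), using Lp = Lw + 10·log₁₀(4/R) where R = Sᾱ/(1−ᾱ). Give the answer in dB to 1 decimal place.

86.2 dB

Σ(Sᵢαᵢ) = 73.4×0.08 + 10.6×0.01 + 49×0.06 + 49×0.07 = 12.348; total area S = 182.0 m².
ᾱ = 12.348/182.0 = 0.0678; R = Sᾱ/(1−ᾱ) = 12.348/(1−0.0678) = 13.246 m².
Lp = 91.4 + 10·log₁₀(4/13.246) = 91.4 + (-5.20) = 86.2 dB.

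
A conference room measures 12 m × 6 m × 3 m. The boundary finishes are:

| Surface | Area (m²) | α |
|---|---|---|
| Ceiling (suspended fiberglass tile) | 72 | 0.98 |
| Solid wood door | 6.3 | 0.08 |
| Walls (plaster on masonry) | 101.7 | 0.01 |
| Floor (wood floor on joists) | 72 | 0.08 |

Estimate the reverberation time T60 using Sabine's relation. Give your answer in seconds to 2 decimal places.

Summing Sᵢαᵢ: 70.560 + 0.504 + 1.017 + 5.760 → A = 77.841 sabins.
Room volume: 216 m³.
T = 0.161 V/A = 0.161·216/77.841 = 0.45 s.

0.45 s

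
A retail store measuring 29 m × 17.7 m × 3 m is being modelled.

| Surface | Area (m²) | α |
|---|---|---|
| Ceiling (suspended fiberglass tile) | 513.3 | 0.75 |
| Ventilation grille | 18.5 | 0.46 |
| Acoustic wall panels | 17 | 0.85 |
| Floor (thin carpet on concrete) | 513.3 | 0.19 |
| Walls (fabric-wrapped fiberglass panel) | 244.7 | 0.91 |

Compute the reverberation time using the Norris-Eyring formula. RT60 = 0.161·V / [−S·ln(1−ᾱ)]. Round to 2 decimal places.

S = Σ Sᵢ = 1306.8 m².
Σ(Sᵢαᵢ) = 513.3×0.75 + 18.5×0.46 + 17×0.85 + 513.3×0.19 + 244.7×0.91 = 728.139.
Mean coefficient ᾱ = A/S = 0.5572.
−S·ln(1−ᾱ) = −1306.8 × ln(1 − 0.5572) = 1064.568.
V = 29 × 17.7 × 3 = 1539.9 m³.
RT60 = 0.161 × 1539.9 / 1064.568 = 0.23 s.

0.23 sec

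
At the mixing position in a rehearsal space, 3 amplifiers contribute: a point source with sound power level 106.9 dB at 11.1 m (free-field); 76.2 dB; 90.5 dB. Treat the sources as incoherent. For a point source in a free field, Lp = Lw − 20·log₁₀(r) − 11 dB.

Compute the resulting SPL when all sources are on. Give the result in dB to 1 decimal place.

90.8 dB

Source at 11.1 m: Lp = 106.9 − 20·log₁₀(11.1) − 11 = 75.0 dB.
Converting to relative power and adding: 10^(75.0/10) + 10^(76.2/10) + 10^(90.5/10) = 1.195e+09.
L_total = 10·log₁₀(1.195e+09) = 90.8 dB.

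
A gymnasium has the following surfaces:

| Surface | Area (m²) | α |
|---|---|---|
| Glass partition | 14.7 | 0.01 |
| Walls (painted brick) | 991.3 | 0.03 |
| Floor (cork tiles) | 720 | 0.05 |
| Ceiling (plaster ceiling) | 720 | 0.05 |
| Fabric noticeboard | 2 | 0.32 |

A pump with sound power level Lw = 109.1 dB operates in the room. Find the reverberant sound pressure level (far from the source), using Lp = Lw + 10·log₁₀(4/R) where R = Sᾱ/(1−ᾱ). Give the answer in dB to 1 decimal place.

A = 102.526 sabins; S = 2448.0 m².
ᾱ = 102.526/2448.0 = 0.0419; R = Sᾱ/(1−ᾱ) = 102.526/(1−0.0419) = 107.010 m².
Lp = Lw + 10 log₁₀(4/R) = 109.1 -14.27 = 94.8 dB.

94.8 dB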